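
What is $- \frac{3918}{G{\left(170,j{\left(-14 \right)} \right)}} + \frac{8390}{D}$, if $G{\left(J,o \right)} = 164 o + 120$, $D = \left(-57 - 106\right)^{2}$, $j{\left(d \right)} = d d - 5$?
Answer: $\frac{79858909}{417717818} \approx 0.19118$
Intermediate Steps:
$j{\left(d \right)} = -5 + d^{2}$ ($j{\left(d \right)} = d^{2} - 5 = -5 + d^{2}$)
$D = 26569$ ($D = \left(-57 - 106\right)^{2} = \left(-163\right)^{2} = 26569$)
$G{\left(J,o \right)} = 120 + 164 o$
$- \frac{3918}{G{\left(170,j{\left(-14 \right)} \right)}} + \frac{8390}{D} = - \frac{3918}{120 + 164 \left(-5 + \left(-14\right)^{2}\right)} + \frac{8390}{26569} = - \frac{3918}{120 + 164 \left(-5 + 196\right)} + 8390 \cdot \frac{1}{26569} = - \frac{3918}{120 + 164 \cdot 191} + \frac{8390}{26569} = - \frac{3918}{120 + 31324} + \frac{8390}{26569} = - \frac{3918}{31444} + \frac{8390}{26569} = \left(-3918\right) \frac{1}{31444} + \frac{8390}{26569} = - \frac{1959}{15722} + \frac{8390}{26569} = \frac{79858909}{417717818}$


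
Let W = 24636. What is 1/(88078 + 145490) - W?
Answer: -5754181247/233568 ≈ -24636.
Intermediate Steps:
1/(88078 + 145490) - W = 1/(88078 + 145490) - 1*24636 = 1/233568 - 24636 = -5754181247/233568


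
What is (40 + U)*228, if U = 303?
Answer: 78204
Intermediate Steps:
(40 + U)*228 = (40 + 303)*228 = 343*228 = 78204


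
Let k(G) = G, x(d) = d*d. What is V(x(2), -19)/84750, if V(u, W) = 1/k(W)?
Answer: -1/1610250 ≈ -6.2102e-7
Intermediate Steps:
x(d) = d**2
V(u, W) = 1/W
V(x(2), -19)/84750 = 1/(-19*84750) = -1/19*1/84750 = -1/1610250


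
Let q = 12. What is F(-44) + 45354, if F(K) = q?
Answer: 45366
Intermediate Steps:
F(K) = 12
F(-44) + 45354 = 12 + 45354 = 45366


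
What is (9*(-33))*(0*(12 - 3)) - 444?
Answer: -444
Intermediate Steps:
(9*(-33))*(0*(12 - 3)) - 444 = -0*9 - 444 = -297*0 - 444 = 0 - 444 = -444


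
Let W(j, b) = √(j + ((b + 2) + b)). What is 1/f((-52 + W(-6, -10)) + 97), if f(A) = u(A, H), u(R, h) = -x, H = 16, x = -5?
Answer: ⅕ ≈ 0.20000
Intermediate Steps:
W(j, b) = √(2 + j + 2*b) (W(j, b) = √(j + ((2 + b) + b)) = √(j + (2 + 2*b)) = √(2 + j + 2*b))
u(R, h) = 5 (u(R, h) = -1*(-5) = 5)
f(A) = 5
1/f((-52 + W(-6, -10)) + 97) = 1/5 = ⅕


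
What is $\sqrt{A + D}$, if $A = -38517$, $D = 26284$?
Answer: $i \sqrt{12233} \approx 110.6 i$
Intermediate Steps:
$\sqrt{A + D} = \sqrt{-38517 + 26284} = \sqrt{-12233} = i \sqrt{12233}$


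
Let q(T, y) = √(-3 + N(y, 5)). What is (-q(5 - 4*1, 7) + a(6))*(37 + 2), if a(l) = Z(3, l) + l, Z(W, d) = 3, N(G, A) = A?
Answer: 351 - 39*√2 ≈ 295.85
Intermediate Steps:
q(T, y) = √2 (q(T, y) = √(-3 + 5) = √2)
a(l) = 3 + l
(-q(5 - 4*1, 7) + a(6))*(37 + 2) = (-√2 + (3 + 6))*(37 + 2) = (-√2 + 9)*39 = (9 - √2)*39 = 351 - 39*√2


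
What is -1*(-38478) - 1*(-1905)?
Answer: 40383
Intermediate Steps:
-1*(-38478) - 1*(-1905) = 38478 + 1905 = 40383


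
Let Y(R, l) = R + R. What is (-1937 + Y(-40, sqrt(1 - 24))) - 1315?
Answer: -3332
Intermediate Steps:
Y(R, l) = 2*R
(-1937 + Y(-40, sqrt(1 - 24))) - 1315 = (-1937 + 2*(-40)) - 1315 = (-1937 - 80) - 1315 = -2017 - 1315 = -3332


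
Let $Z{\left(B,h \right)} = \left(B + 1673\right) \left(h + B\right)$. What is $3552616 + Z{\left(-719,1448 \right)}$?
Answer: $4248082$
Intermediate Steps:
$Z{\left(B,h \right)} = \left(1673 + B\right) \left(B + h\right)$
$3552616 + Z{\left(-719,1448 \right)} = 3552616 + \left(\left(-719\right)^{2} + 1673 \left(-719\right) + 1673 \cdot 1448 - 1041112\right) = 3552616 + \left(516961 - 1202887 + 2422504 - 1041112\right) = 3552616 + 695466 = 4248082$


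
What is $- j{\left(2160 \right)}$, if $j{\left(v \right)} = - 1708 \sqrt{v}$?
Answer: $20496 \sqrt{15} \approx 79381.0$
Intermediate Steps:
$- j{\left(2160 \right)} = - \left(-1708\right) \sqrt{2160} = - \left(-1708\right) 12 \sqrt{15} = - \left(-20496\right) \sqrt{15} = 20496 \sqrt{15}$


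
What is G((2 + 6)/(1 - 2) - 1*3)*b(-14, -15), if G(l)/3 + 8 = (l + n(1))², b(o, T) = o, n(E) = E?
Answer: -3864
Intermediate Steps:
G(l) = -24 + 3*(1 + l)² (G(l) = -24 + 3*(l + 1)² = -24 + 3*(1 + l)²)
G((2 + 6)/(1 - 2) - 1*3)*b(-14, -15) = (-24 + 3*(1 + ((2 + 6)/(1 - 2) - 1*3))²)*(-14) = (-24 + 3*(1 + (8/(-1) - 3))²)*(-14) = (-24 + 3*(1 + (8*(-1) - 3))²)*(-14) = (-24 + 3*(1 + (-8 - 3))²)*(-14) = (-24 + 3*(1 - 11)²)*(-14) = (-24 + 3*(-10)²)*(-14) = (-24 + 3*100)*(-14) = (-24 + 300)*(-14) = 276*(-14) = -3864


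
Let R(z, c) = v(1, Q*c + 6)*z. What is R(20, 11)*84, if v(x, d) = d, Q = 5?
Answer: 102480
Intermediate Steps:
R(z, c) = z*(6 + 5*c) (R(z, c) = (5*c + 6)*z = (6 + 5*c)*z = z*(6 + 5*c))
R(20, 11)*84 = (20*(6 + 5*11))*84 = (20*(6 + 55))*84 = (20*61)*84 = 1220*84 = 102480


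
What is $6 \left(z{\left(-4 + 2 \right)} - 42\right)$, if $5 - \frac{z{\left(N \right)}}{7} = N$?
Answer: $42$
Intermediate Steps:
$z{\left(N \right)} = 35 - 7 N$
$6 \left(z{\left(-4 + 2 \right)} - 42\right) = 6 \left(\left(35 - 7 \left(-4 + 2\right)\right) - 42\right) = 6 \left(\left(35 - -14\right) - 42\right) = 6 \left(\left(35 + 14\right) - 42\right) = 6 \left(49 - 42\right) = 6 \cdot 7 = 42$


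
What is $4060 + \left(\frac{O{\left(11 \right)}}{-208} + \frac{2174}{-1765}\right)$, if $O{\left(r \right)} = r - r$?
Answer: $\frac{7163726}{1765} \approx 4058.8$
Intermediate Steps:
$O{\left(r \right)} = 0$
$4060 + \left(\frac{O{\left(11 \right)}}{-208} + \frac{2174}{-1765}\right) = 4060 + \left(\frac{0}{-208} + \frac{2174}{-1765}\right) = 4060 + \left(0 \left(- \frac{1}{208}\right) + 2174 \left(- \frac{1}{1765}\right)\right) = 4060 + \left(0 - \frac{2174}{1765}\right) = 4060 - \frac{2174}{1765} = \frac{7163726}{1765}$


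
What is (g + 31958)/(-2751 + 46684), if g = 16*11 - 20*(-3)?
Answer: 32194/43933 ≈ 0.73280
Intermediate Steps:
g = 236 (g = 176 + 60 = 236)
(g + 31958)/(-2751 + 46684) = (236 + 31958)/(-2751 + 46684) = 32194/43933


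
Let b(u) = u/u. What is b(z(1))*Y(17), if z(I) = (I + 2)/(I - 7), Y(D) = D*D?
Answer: 289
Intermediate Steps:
Y(D) = D**2
z(I) = (2 + I)/(-7 + I)
b(u) = 1
b(z(1))*Y(17) = 1*17**2 = 1*289 = 289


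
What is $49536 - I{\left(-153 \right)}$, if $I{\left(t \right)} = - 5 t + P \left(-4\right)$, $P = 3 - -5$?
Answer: $48803$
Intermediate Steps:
$P = 8$ ($P = 3 + 5 = 8$)
$I{\left(t \right)} = -32 - 5 t$ ($I{\left(t \right)} = - 5 t + 8 \left(-4\right) = - 5 t - 32 = -32 - 5 t$)
$49536 - I{\left(-153 \right)} = 49536 - \left(-32 - -765\right) = 49536 - \left(-32 + 765\right) = 49536 - 733 = 48803$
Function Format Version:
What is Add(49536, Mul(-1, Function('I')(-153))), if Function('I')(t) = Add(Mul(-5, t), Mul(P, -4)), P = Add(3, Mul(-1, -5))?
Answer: 48803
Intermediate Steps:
P = 8 (P = Add(3, 5) = 8)
Function('I')(t) = Add(-32, Mul(-5, t)) (Function('I')(t) = Add(Mul(-5, t), Mul(8, -4)) = Add(Mul(-5, t), -32) = Add(-32, Mul(-5, t)))
Add(49536, Mul(-1, Function('I')(-153))) = Add(49536, Mul(-1, Add(-32, Mul(-5, -153)))) = Add(49536, Mul(-1, Add(-32, 765))) = Add(49536, Mul(-1, 733)) = Add(49536, -733) = 48803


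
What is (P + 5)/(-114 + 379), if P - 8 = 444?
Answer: 457/265 ≈ 1.7245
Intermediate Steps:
P = 452 (P = 8 + 444 = 452)
(P + 5)/(-114 + 379) = (452 + 5)/(-114 + 379) = 457/265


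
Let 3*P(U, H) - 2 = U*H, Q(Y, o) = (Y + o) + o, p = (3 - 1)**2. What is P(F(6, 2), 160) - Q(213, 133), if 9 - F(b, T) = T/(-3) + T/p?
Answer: 95/9 ≈ 10.556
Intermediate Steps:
p = 4 (p = 2**2 = 4)
F(b, T) = 9 + T/12 (F(b, T) = 9 - (T/(-3) + T/4) = 9 - (T*(-1/3) + T*(1/4)) = 9 - (-T/3 + T/4) = 9 - (-1)*T/12 = 9 + T/12)
Q(Y, o) = Y + 2*o
P(U, H) = 2/3 + H*U/3 (P(U, H) = 2/3 + (U*H)/3 = 2/3 + (H*U)/3 = 2/3 + H*U/3)
P(F(6, 2), 160) - Q(213, 133) = (2/3 + (1/3)*160*(9 + (1/12)*2)) - (213 + 2*133) = (2/3 + (1/3)*160*(9 + 1/6)) - (213 + 266) = (2/3 + (1/3)*160*(55/6)) - 1*479 = (2/3 + 4400/9) - 479 = 4406/9 - 479 = 95/9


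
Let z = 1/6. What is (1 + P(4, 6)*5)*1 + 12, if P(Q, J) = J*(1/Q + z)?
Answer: 51/2 ≈ 25.500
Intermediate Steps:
z = ⅙ ≈ 0.16667
P(Q, J) = J*(⅙ + 1/Q) (P(Q, J) = J*(1/Q + ⅙) = J*(⅙ + 1/Q))
(1 + P(4, 6)*5)*1 + 12 = (1 + ((⅙)*6 + 6/4)*5)*1 + 12 = (1 + (1 + 6*(¼))*5)*1 + 12 = (1 + (1 + 3/2)*5)*1 + 12 = (1 + (5/2)*5)*1 + 12 = (1 + 25/2)*1 + 12 = (27/2)*1 + 12 = 27/2 + 12 = 51/2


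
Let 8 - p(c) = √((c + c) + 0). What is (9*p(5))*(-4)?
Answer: -288 + 36*√10 ≈ -174.16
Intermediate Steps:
p(c) = 8 - √2*√c (p(c) = 8 - √((c + c) + 0) = 8 - √(2*c + 0) = 8 - √(2*c) = 8 - √2*√c)
(9*p(5))*(-4) = (9*(8 - √2*√5))*(-4) = (9*(8 - √10))*(-4) = (72 - 9*√10)*(-4) = -288 + 36*√10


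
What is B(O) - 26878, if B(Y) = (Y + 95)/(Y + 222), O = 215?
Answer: -11745376/437 ≈ -26877.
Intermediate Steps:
B(Y) = (95 + Y)/(222 + Y)
B(O) - 26878 = (95 + 215)/(222 + 215) - 26878 = 310/437 - 26878 = -11745376/437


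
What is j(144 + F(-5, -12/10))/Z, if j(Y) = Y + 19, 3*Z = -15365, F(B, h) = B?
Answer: -474/15365 ≈ -0.030849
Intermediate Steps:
Z = -15365/3 (Z = (⅓)*(-15365) = -15365/3 ≈ -5121.7)
j(Y) = 19 + Y
j(144 + F(-5, -12/10))/Z = (19 + (144 - 5))/(-15365/3) = (19 + 139)*(-3/15365) = 158*(-3/15365) = -474/15365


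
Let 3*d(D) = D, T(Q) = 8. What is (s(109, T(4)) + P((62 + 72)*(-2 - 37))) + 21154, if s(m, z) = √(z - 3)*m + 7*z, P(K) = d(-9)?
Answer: 21207 + 109*√5 ≈ 21451.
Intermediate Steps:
d(D) = D/3
P(K) = -3 (P(K) = (⅓)*(-9) = -3)
s(m, z) = 7*z + m*√(-3 + z) (s(m, z) = √(-3 + z)*m + 7*z = m*√(-3 + z) + 7*z = 7*z + m*√(-3 + z))
(s(109, T(4)) + P((62 + 72)*(-2 - 37))) + 21154 = ((7*8 + 109*√(-3 + 8)) - 3) + 21154 = ((56 + 109*√5) - 3) + 21154 = (53 + 109*√5) + 21154 = 21207 + 109*√5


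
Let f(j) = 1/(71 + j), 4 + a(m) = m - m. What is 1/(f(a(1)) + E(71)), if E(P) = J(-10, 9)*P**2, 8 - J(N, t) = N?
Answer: 67/6079447 ≈ 1.1021e-5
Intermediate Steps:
a(m) = -4 (a(m) = -4 + (m - m) = -4 + 0 = -4)
J(N, t) = 8 - N
E(P) = 18*P**2 (E(P) = (8 - 1*(-10))*P**2 = (8 + 10)*P**2 = 18*P**2)
1/(f(a(1)) + E(71)) = 1/(1/(71 - 4) + 18*71**2) = 1/(1/67 + 18*5041) = 1/(1/67 + 90738) = 1/(6079447/67) = 67/6079447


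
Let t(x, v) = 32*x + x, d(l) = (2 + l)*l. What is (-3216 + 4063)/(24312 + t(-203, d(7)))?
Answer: 847/17613 ≈ 0.048090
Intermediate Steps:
d(l) = l*(2 + l)
t(x, v) = 33*x
(-3216 + 4063)/(24312 + t(-203, d(7))) = (-3216 + 4063)/(24312 + 33*(-203)) = 847/(24312 - 6699) = 847/17613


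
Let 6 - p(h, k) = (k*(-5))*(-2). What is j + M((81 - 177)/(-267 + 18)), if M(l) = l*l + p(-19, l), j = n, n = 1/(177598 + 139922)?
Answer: 5016187849/2187395280 ≈ 2.2932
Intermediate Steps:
p(h, k) = 6 - 10*k (p(h, k) = 6 - k*(-5)*(-2) = 6 - (-5*k)*(-2) = 6 - 10*k)
n = 1/317520 ≈ 3.1494e-6
j = 1/317520 ≈ 3.1494e-6
M(l) = 6 + l² - 10*l (M(l) = l*l + (6 - 10*l) = l² + (6 - 10*l) = 6 + l² - 10*l)
j + M((81 - 177)/(-267 + 18)) = 1/317520 + (6 + ((81 - 177)/(-267 + 18))² - 10*(81 - 177)/(-267 + 18)) = 1/317520 + (6 + (-96/(-249))² - (-960)/(-249)) = 1/317520 + (6 + (-96*(-1/249))² - (-960)*(-1)/249) = 1/317520 + (6 + (32/83)² - 10*32/83) = 1/317520 + (6 + 1024/6889 - 320/83) = 1/317520 + 15798/6889 = 5016187849/2187395280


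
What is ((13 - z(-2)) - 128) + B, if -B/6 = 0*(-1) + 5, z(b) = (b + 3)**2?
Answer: -146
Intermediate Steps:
z(b) = (3 + b)**2
B = -30 (B = -6*(0*(-1) + 5) = -6*(0 + 5) = -6*5 = -30)
((13 - z(-2)) - 128) + B = ((13 - (3 - 2)**2) - 128) - 30 = ((13 - 1*1**2) - 128) - 30 = ((13 - 1*1) - 128) - 30 = ((13 - 1) - 128) - 30 = (12 - 128) - 30 = -116 - 30 = -146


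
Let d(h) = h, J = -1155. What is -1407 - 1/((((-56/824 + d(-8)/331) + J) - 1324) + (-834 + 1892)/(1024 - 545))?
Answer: -56911529911759/40448860158 ≈ -1407.0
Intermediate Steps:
-1407 - 1/((((-56/824 + d(-8)/331) + J) - 1324) + (-834 + 1892)/(1024 - 545)) = -1407 - 1/((((-56/824 - 8/331) - 1155) - 1324) + (-834 + 1892)/(1024 - 545)) = -1407 - 1/((((-56*1/824 - 8*1/331) - 1155) - 1324) + 1058/479) = -1407 - 1/((((-7/103 - 8/331) - 1155) - 1324) + 1058*(1/479)) = -1407 - 1/(((-3141/34093 - 1155) - 1324) + 1058/479) = -1407 - 1/((-39380556/34093 - 1324) + 1058/479) = -1407 - 1/(-84519688/34093 + 1058/479) = -1407 - 1/(-40448860158/16330547) = -1407 - 1*(-16330547/40448860158) = -1407 + 16330547/40448860158 = -56911529911759/40448860158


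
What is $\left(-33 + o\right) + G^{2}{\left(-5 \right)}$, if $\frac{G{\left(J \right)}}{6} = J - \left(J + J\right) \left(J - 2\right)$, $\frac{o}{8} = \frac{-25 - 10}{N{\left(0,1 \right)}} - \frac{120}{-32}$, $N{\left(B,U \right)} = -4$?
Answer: $202567$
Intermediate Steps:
$o = 100$ ($o = 8 \left(\frac{-25 - 10}{-4} - \frac{120}{-32}\right) = 8 \left(\left(-25 - 10\right) \left(- \frac{1}{4}\right) - - \frac{15}{4}\right) = 8 \left(\left(-35\right) \left(- \frac{1}{4}\right) + \frac{15}{4}\right) = 8 \left(\frac{35}{4} + \frac{15}{4}\right) = 8 \cdot \frac{25}{2} = 100$)
$G{\left(J \right)} = 6 J - 12 J \left(-2 + J\right)$ ($G{\left(J \right)} = 6 \left(J - \left(J + J\right) \left(J - 2\right)\right) = 6 \left(J - 2 J \left(-2 + J\right)\right) = 6 J - 12 J \left(-2 + J\right)$)
$\left(-33 + o\right) + G^{2}{\left(-5 \right)} = \left(-33 + 100\right) + \left(6 \left(-5\right) \left(5 - -10\right)\right)^{2} = 67 + \left(6 \left(-5\right) \left(5 + 10\right)\right)^{2} = 67 + \left(6 \left(-5\right) 15\right)^{2} = 67 + \left(-450\right)^{2} = 67 + 202500 = 202567$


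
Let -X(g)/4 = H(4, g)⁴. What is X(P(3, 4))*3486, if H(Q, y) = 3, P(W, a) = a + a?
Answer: -1129464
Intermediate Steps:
P(W, a) = 2*a
X(g) = -324 (X(g) = -4*3⁴ = -4*81 = -324)
X(P(3, 4))*3486 = -324*3486 = -1129464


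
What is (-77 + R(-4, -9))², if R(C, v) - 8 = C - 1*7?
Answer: 6400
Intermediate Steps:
R(C, v) = 1 + C (R(C, v) = 8 + (C - 1*7) = 8 + (C - 7) = 8 + (-7 + C) = 1 + C)
(-77 + R(-4, -9))² = (-77 + (1 - 4))² = (-77 - 3)² = (-80)² = 6400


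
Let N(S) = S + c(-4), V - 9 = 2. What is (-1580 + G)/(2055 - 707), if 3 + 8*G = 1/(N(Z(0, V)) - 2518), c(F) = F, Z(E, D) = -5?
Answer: -15974431/13625584 ≈ -1.1724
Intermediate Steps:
V = 11 (V = 9 + 2 = 11)
N(S) = -4 + S (N(S) = S - 4 = -4 + S)
G = -3791/10108 (G = -3/8 + 1/(8*((-4 - 5) - 2518)) = -3/8 + 1/(8*(-9 - 2518)) = -3/8 + (1/8)/(-2527) = -3/8 + (1/8)*(-1/2527) = -3/8 - 1/20216 = -3791/10108 ≈ -0.37505)
(-1580 + G)/(2055 - 707) = (-1580 - 3791/10108)/(2055 - 707) = -15974431/10108/1348 = -15974431/10108*1/1348 = -15974431/13625584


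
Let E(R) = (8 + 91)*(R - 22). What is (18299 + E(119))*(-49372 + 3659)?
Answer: -1275484126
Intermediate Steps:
E(R) = -2178 + 99*R (E(R) = 99*(-22 + R) = -2178 + 99*R)
(18299 + E(119))*(-49372 + 3659) = (18299 + (-2178 + 99*119))*(-49372 + 3659) = (18299 + (-2178 + 11781))*(-45713) = (18299 + 9603)*(-45713) = 27902*(-45713) = -1275484126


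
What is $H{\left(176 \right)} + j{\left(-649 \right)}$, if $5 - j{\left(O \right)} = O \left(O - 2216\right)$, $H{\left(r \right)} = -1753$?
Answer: $-1861133$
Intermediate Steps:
$j{\left(O \right)} = 5 - O \left(-2216 + O\right)$ ($j{\left(O \right)} = 5 - O \left(O - 2216\right) = 5 - O \left(-2216 + O\right)$)
$H{\left(176 \right)} + j{\left(-649 \right)} = -1753 + \left(5 - \left(-649\right)^{2} + 2216 \left(-649\right)\right) = -1753 - 1859380 = -1861133$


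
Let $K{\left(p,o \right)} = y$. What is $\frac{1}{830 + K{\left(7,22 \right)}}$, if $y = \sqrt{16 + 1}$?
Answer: $\frac{830}{688883} - \frac{\sqrt{17}}{688883} \approx 0.0011989$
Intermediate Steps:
$y = \sqrt{17} \approx 4.1231$
$K{\left(p,o \right)} = \sqrt{17}$
$\frac{1}{830 + K{\left(7,22 \right)}} = \frac{1}{830 + \sqrt{17}}$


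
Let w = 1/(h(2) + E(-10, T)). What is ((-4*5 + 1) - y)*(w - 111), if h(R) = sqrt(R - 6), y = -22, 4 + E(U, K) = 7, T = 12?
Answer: -4320/13 - 6*I/13 ≈ -332.31 - 0.46154*I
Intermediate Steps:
E(U, K) = 3 (E(U, K) = -4 + 7 = 3)
h(R) = sqrt(-6 + R)
w = (3 - 2*I)/13 (w = 1/(sqrt(-6 + 2) + 3) = 1/(sqrt(-4) + 3) = 1/(2*I + 3) = 1/(3 + 2*I) = (3 - 2*I)/13 ≈ 0.23077 - 0.15385*I)
((-4*5 + 1) - y)*(w - 111) = ((-4*5 + 1) - 1*(-22))*((3/13 - 2*I/13) - 111) = ((-20 + 1) + 22)*(-1440/13 - 2*I/13) = (-19 + 22)*(-1440/13 - 2*I/13) = 3*(-1440/13 - 2*I/13) = -4320/13 - 6*I/13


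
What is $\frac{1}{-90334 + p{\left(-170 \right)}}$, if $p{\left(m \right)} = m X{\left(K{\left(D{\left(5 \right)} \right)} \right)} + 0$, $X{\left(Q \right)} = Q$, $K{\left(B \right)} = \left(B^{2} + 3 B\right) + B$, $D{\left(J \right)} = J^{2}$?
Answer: $- \frac{1}{213584} \approx -4.682 \cdot 10^{-6}$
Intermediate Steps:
$K{\left(B \right)} = B^{2} + 4 B$
$p{\left(m \right)} = 725 m$ ($p{\left(m \right)} = m 5^{2} \left(4 + 5^{2}\right) + 0 = m 25 \left(4 + 25\right) + 0 = m 25 \cdot 29 + 0 = m 725 + 0 = 725 m + 0 = 725 m$)
$\frac{1}{-90334 + p{\left(-170 \right)}} = \frac{1}{-90334 + 725 \left(-170\right)} = \frac{1}{-90334 - 123250} = \frac{1}{-213584} = - \frac{1}{213584}$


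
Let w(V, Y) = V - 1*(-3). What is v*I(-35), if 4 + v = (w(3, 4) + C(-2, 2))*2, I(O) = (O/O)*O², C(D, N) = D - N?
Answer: 0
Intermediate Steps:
w(V, Y) = 3 + V (w(V, Y) = V + 3 = 3 + V)
I(O) = O² (I(O) = 1*O² = O²)
v = 0 (v = -4 + ((3 + 3) + (-2 - 1*2))*2 = -4 + (6 + (-2 - 2))*2 = -4 + (6 - 4)*2 = -4 + 2*2 = -4 + 4 = 0)
v*I(-35) = 0*(-35)² = 0*1225 = 0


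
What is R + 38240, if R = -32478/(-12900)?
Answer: 82221413/2150 ≈ 38243.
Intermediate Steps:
R = 5413/2150 (R = -32478*(-1/12900) = 5413/2150 ≈ 2.5177)
R + 38240 = 5413/2150 + 38240 = 82221413/2150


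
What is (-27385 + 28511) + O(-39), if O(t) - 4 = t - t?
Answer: 1130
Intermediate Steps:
O(t) = 4 (O(t) = 4 + (t - t) = 4 + 0 = 4)
(-27385 + 28511) + O(-39) = (-27385 + 28511) + 4 = 1126 + 4 = 1130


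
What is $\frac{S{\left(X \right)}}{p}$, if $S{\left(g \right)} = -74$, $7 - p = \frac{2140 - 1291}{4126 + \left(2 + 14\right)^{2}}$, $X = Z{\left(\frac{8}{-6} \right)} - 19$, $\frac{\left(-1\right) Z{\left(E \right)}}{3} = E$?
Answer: $- \frac{324268}{29825} \approx -10.872$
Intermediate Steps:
$Z{\left(E \right)} = - 3 E$
$X = -15$ ($X = - 3 \frac{8}{-6} - 19 = - 3 \cdot 8 \left(- \frac{1}{6}\right) - 19 = \left(-3\right) \left(- \frac{4}{3}\right) - 19 = 4 - 19 = -15$)
$p = \frac{29825}{4382}$ ($p = 7 - \frac{2140 - 1291}{4126 + \left(2 + 14\right)^{2}} = 7 - \frac{849}{4126 + 16^{2}} = 7 - \frac{849}{4126 + 256} = 7 - \frac{849}{4382} = \frac{29825}{4382} \approx 6.8063$)
$\frac{S{\left(X \right)}}{p} = - \frac{74}{\frac{29825}{4382}} = \left(-74\right) \frac{4382}{29825} = - \frac{324268}{29825}$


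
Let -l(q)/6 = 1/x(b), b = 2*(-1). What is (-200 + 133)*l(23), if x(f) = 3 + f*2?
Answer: -402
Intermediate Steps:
b = -2
x(f) = 3 + 2*f
l(q) = 6 (l(q) = -6/(3 + 2*(-2)) = -6/(3 - 4) = -6/(-1) = -6*(-1) = 6)
(-200 + 133)*l(23) = (-200 + 133)*6 = -67*6 = -402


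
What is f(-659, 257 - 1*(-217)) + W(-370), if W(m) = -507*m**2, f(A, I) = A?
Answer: -69408959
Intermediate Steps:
f(-659, 257 - 1*(-217)) + W(-370) = -659 - 507*(-370)**2 = -659 - 507*136900 = -659 - 69408300 = -69408959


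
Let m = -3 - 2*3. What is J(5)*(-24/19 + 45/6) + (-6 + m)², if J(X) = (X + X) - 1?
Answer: 10683/38 ≈ 281.13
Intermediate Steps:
J(X) = -1 + 2*X (J(X) = 2*X - 1 = -1 + 2*X)
m = -9 (m = -3 - 6 = -9)
J(5)*(-24/19 + 45/6) + (-6 + m)² = (-1 + 2*5)*(-24/19 + 45/6) + (-6 - 9)² = (-1 + 10)*(-24*1/19 + 45*(⅙)) + (-15)² = 9*(-24/19 + 15/2) + 225 = 9*(237/38) + 225 = 2133/38 + 225 = 10683/38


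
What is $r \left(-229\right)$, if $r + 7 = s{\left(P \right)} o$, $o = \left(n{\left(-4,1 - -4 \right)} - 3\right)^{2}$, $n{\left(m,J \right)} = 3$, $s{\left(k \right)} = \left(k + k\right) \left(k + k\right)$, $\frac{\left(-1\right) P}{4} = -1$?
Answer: $1603$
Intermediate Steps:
$P = 4$ ($P = \left(-4\right) \left(-1\right) = 4$)
$s{\left(k \right)} = 4 k^{2}$ ($s{\left(k \right)} = 2 k 2 k = 4 k^{2}$)
$o = 0$ ($o = \left(3 - 3\right)^{2} = 0^{2} = 0$)
$r = -7$ ($r = -7 + 4 \cdot 4^{2} \cdot 0 = -7 + 4 \cdot 16 \cdot 0 = -7 + 64 \cdot 0 = -7 + 0 = -7$)
$r \left(-229\right) = \left(-7\right) \left(-229\right) = 1603$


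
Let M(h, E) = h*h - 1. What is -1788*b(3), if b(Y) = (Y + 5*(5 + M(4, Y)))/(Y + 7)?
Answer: -92082/5 ≈ -18416.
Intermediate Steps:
M(h, E) = -1 + h² (M(h, E) = h² - 1 = -1 + h²)
b(Y) = (100 + Y)/(7 + Y) (b(Y) = (Y + 5*(5 + (-1 + 4²)))/(Y + 7) = (Y + 5*(5 + (-1 + 16)))/(7 + Y) = (Y + 5*(5 + 15))/(7 + Y) = (Y + 5*20)/(7 + Y) = (Y + 100)/(7 + Y) = (100 + Y)/(7 + Y))
-1788*b(3) = -1788*(100 + 3)/(7 + 3) = -1788*103/10 = -92082/5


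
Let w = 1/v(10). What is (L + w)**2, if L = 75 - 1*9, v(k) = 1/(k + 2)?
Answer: 6084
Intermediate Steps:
v(k) = 1/(2 + k)
w = 12 (w = 1/(1/(2 + 10)) = 1/(1/12) = 12)
L = 66 (L = 75 - 9 = 66)
(L + w)**2 = (66 + 12)**2 = 78**2 = 6084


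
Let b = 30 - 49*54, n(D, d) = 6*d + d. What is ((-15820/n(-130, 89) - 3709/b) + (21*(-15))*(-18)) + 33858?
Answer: 9197485013/232824 ≈ 39504.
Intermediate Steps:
n(D, d) = 7*d
b = -2616 (b = 30 - 2646 = -2616)
((-15820/n(-130, 89) - 3709/b) + (21*(-15))*(-18)) + 33858 = ((-15820/(7*89) - 3709/(-2616)) + (21*(-15))*(-18)) + 33858 = ((-15820/623 - 3709*(-1/2616)) - 315*(-18)) + 33858 = ((-15820*1/623 + 3709/2616) + 5670) + 33858 = ((-2260/89 + 3709/2616) + 5670) + 33858 = (-5582059/232824 + 5670) + 33858 = 1314530021/232824 + 33858 = 9197485013/232824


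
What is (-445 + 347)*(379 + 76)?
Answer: -44590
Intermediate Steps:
(-445 + 347)*(379 + 76) = -98*455 = -44590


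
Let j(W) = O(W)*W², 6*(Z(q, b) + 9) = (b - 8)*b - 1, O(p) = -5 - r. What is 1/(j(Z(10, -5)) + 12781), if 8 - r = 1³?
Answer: 3/38243 ≈ 7.8446e-5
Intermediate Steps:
r = 7 (r = 8 - 1*1³ = 8 - 1*1 = 8 - 1 = 7)
O(p) = -12 (O(p) = -5 - 1*7 = -5 - 7 = -12)
Z(q, b) = -55/6 + b*(-8 + b)/6 (Z(q, b) = -9 + ((b - 8)*b - 1)/6 = -9 + ((-8 + b)*b - 1)/6 = -9 + (b*(-8 + b) - 1)/6 = -9 + (-1 + b*(-8 + b))/6 = -9 + (-⅙ + b*(-8 + b)/6) = -55/6 + b*(-8 + b)/6)
j(W) = -12*W²
1/(j(Z(10, -5)) + 12781) = 1/(-12*(-55/6 - 4/3*(-5) + (⅙)*(-5)²)² + 12781) = 1/(-12*(-55/6 + 20/3 + (⅙)*25)² + 12781) = 1/(-12*(-55/6 + 20/3 + 25/6)² + 12781) = 1/(-12*(5/3)² + 12781) = 1/(-12*25/9 + 12781) = 1/(-100/3 + 12781) = 1/(38243/3) = 3/38243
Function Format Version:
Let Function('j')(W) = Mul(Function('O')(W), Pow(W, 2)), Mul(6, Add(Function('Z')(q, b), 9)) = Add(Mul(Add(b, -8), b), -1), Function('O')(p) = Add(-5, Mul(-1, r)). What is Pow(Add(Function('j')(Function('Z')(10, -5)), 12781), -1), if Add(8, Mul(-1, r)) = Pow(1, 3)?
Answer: Rational(3, 38243) ≈ 7.8446e-5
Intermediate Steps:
r = 7 (r = Add(8, Mul(-1, Pow(1, 3))) = Add(8, Mul(-1, 1)) = Add(8, -1) = 7)
Function('O')(p) = -12 (Function('O')(p) = Add(-5, Mul(-1, 7)) = Add(-5, -7) = -12)
Function('Z')(q, b) = Add(Rational(-55, 6), Mul(Rational(1, 6), b, Add(-8, b))) (Function('Z')(q, b) = Add(-9, Mul(Rational(1, 6), Add(Mul(Add(b, -8), b), -1))) = Add(-9, Mul(Rational(1, 6), Add(Mul(Add(-8, b), b), -1))) = Add(-9, Mul(Rational(1, 6), Add(Mul(b, Add(-8, b)), -1))) = Add(-9, Mul(Rational(1, 6), Add(-1, Mul(b, Add(-8, b))))) = Add(-9, Add(Rational(-1, 6), Mul(Rational(1, 6), b, Add(-8, b)))) = Add(Rational(-55, 6), Mul(Rational(1, 6), b, Add(-8, b))))
Function('j')(W) = Mul(-12, Pow(W, 2))
Pow(Add(Function('j')(Function('Z')(10, -5)), 12781), -1) = Pow(Add(Mul(-12, Pow(Add(Rational(-55, 6), Mul(Rational(-4, 3), -5), Mul(Rational(1, 6), Pow(-5, 2))), 2)), 12781), -1) = Pow(Add(Mul(-12, Pow(Add(Rational(-55, 6), Rational(20, 3), Mul(Rational(1, 6), 25)), 2)), 12781), -1) = Pow(Add(Mul(-12, Pow(Add(Rational(-55, 6), Rational(20, 3), Rational(25, 6)), 2)), 12781), -1) = Pow(Add(Mul(-12, Pow(Rational(5, 3), 2)), 12781), -1) = Pow(Add(Mul(-12, Rational(25, 9)), 12781), -1) = Pow(Add(Rational(-100, 3), 12781), -1) = Pow(Rational(38243, 3), -1) = Rational(3, 38243)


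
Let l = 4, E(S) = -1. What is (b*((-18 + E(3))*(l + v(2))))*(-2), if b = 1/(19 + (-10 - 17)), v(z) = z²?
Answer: -38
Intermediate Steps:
b = -⅛ (b = 1/(19 - 27) = 1/(-8) = -⅛ ≈ -0.12500)
(b*((-18 + E(3))*(l + v(2))))*(-2) = -(-18 - 1)*(4 + 2²)/8*(-2) = -(-19)*(4 + 4)/8*(-2) = -(-19)*8/8*(-2) = -⅛*(-152)*(-2) = 19*(-2) = -38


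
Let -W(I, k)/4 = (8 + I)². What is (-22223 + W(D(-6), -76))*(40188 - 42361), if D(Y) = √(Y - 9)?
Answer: 48716487 + 139072*I*√15 ≈ 4.8716e+7 + 5.3862e+5*I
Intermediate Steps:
D(Y) = √(-9 + Y)
W(I, k) = -4*(8 + I)²
(-22223 + W(D(-6), -76))*(40188 - 42361) = (-22223 - 4*(8 + √(-9 - 6))²)*(40188 - 42361) = (-22223 - 4*(8 + √(-15))²)*(-2173) = (-22223 - 4*(8 + I*√15)²)*(-2173) = 48290579 + 8692*(8 + I*√15)²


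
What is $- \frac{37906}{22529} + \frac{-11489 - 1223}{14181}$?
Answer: $- \frac{823933634}{319483749} \approx -2.579$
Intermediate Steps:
$- \frac{37906}{22529} + \frac{-11489 - 1223}{14181} = \left(-37906\right) \frac{1}{22529} + \left(-11489 - 1223\right) \frac{1}{14181} = - \frac{37906}{22529} - \frac{12712}{14181} = - \frac{823933634}{319483749}$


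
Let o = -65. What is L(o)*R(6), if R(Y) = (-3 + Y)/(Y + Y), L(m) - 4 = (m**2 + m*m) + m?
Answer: 8389/4 ≈ 2097.3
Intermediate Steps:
L(m) = 4 + m + 2*m**2 (L(m) = 4 + ((m**2 + m*m) + m) = 4 + ((m**2 + m**2) + m) = 4 + (2*m**2 + m) = 4 + (m + 2*m**2) = 4 + m + 2*m**2)
R(Y) = (-3 + Y)/(2*Y) (R(Y) = (-3 + Y)/((2*Y)) = (-3 + Y)*(1/(2*Y)) = (-3 + Y)/(2*Y))
L(o)*R(6) = (4 - 65 + 2*(-65)**2)*((1/2)*(-3 + 6)/6) = (4 - 65 + 2*4225)*((1/2)*(1/6)*3) = (4 - 65 + 8450)*(1/4) = 8389*(1/4) = 8389/4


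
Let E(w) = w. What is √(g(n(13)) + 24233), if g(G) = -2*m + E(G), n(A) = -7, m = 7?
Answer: 2*√6053 ≈ 155.60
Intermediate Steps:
g(G) = -14 + G (g(G) = -2*7 + G = -14 + G)
√(g(n(13)) + 24233) = √((-14 - 7) + 24233) = √(-21 + 24233) = √24212 = 2*√6053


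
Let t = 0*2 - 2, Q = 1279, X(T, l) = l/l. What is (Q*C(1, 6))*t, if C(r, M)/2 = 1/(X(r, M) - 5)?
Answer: 1279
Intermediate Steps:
X(T, l) = 1
C(r, M) = -1/2 (C(r, M) = 2/(1 - 5) = 2/(-4) = 2*(-1/4) = -1/2)
t = -2 (t = 0 - 2 = -2)
(Q*C(1, 6))*t = (1279*(-1/2))*(-2) = -1279/2*(-2) = 1279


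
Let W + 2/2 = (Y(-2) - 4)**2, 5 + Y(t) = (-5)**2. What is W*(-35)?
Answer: -8925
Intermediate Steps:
Y(t) = 20 (Y(t) = -5 + (-5)**2 = -5 + 25 = 20)
W = 255 (W = -1 + (20 - 4)**2 = -1 + 16**2 = -1 + 256 = 255)
W*(-35) = 255*(-35) = -8925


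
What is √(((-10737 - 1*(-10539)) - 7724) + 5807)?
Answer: 3*I*√235 ≈ 45.989*I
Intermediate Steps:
√(((-10737 - 1*(-10539)) - 7724) + 5807) = √(((-10737 + 10539) - 7724) + 5807) = √((-198 - 7724) + 5807) = √(-7922 + 5807) = √(-2115) = 3*I*√235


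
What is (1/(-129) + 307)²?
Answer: 1568318404/16641 ≈ 94244.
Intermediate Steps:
(1/(-129) + 307)² = (-1/129 + 307)² = (39602/129)² = 1568318404/16641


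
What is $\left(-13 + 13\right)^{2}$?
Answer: $0$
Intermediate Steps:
$\left(-13 + 13\right)^{2} = 0^{2} = 0$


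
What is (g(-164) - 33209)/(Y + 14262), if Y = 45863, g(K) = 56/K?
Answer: -1361583/2465125 ≈ -0.55234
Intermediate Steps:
(g(-164) - 33209)/(Y + 14262) = (56/(-164) - 33209)/(45863 + 14262) = (56*(-1/164) - 33209)/60125 = (-14/41 - 33209)*(1/60125) = -1361583/41*1/60125 = -1361583/2465125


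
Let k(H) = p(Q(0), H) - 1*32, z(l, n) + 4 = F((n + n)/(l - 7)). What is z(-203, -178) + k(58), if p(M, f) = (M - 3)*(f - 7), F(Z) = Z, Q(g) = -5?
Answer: -46442/105 ≈ -442.30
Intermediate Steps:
z(l, n) = -4 + 2*n/(-7 + l) (z(l, n) = -4 + (n + n)/(l - 7) = -4 + (2*n)/(-7 + l) = -4 + 2*n/(-7 + l))
p(M, f) = (-7 + f)*(-3 + M) (p(M, f) = (-3 + M)*(-7 + f) = (-7 + f)*(-3 + M))
k(H) = 24 - 8*H (k(H) = (21 - 7*(-5) - 3*H - 5*H) - 1*32 = (21 + 35 - 3*H - 5*H) - 32 = (56 - 8*H) - 32 = 24 - 8*H)
z(-203, -178) + k(58) = 2*(14 - 178 - 2*(-203))/(-7 - 203) + (24 - 8*58) = 2*(14 - 178 + 406)/(-210) + (24 - 464) = 2*(-1/210)*242 - 440 = -242/105 - 440 = -46442/105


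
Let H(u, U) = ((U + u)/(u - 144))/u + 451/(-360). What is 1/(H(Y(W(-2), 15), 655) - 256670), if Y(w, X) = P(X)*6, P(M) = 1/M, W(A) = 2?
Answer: -129240/33173667359 ≈ -3.8959e-6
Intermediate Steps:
P(M) = 1/M
Y(w, X) = 6/X
H(u, U) = -451/360 + (U + u)/(u*(-144 + u)) (H(u, U) = ((U + u)/(-144 + u))/u + 451*(-1/360) = ((U + u)/(-144 + u))/u - 451/360 = (U + u)/(u*(-144 + u)) - 451/360 = -451/360 + (U + u)/(u*(-144 + u)))
1/(H(Y(W(-2), 15), 655) - 256670) = 1/((-451*(6/15)**2 + 360*655 + 65304*(6/15))/(360*((6/15))*(-144 + 6/15)) - 256670) = 1/((-451*(6*(1/15))**2 + 235800 + 65304*(6*(1/15)))/(360*((6*(1/15)))*(-144 + 6*(1/15))) - 256670) = 1/((-451*(2/5)**2 + 235800 + 65304*(2/5))/(360*(2/5)*(-144 + 2/5)) - 256670) = 1/((1/360)*(5/2)*(-451*4/25 + 235800 + 130608/5)/(-718/5) - 256670) = 1/((1/360)*(5/2)*(-5/718)*(-1804/25 + 235800 + 130608/5) - 256670) = 1/((1/360)*(5/2)*(-5/718)*(6546236/25) - 256670) = 1/(-1636559/129240 - 256670) = 1/(-33173667359/129240) = -129240/33173667359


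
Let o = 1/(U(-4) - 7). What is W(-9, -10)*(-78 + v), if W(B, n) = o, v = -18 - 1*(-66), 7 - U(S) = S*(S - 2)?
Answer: 5/4 ≈ 1.2500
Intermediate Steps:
U(S) = 7 - S*(-2 + S) (U(S) = 7 - S*(S - 2) = 7 - S*(-2 + S))
o = -1/24 (o = 1/((7 - 1*(-4)² + 2*(-4)) - 7) = 1/((7 - 1*16 - 8) - 7) = 1/((7 - 16 - 8) - 7) = 1/(-17 - 7) = 1/(-24) = -1/24 ≈ -0.041667)
v = 48 (v = -18 + 66 = 48)
W(B, n) = -1/24
W(-9, -10)*(-78 + v) = -(-78 + 48)/24 = -1/24*(-30) = 5/4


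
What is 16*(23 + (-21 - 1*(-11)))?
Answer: 208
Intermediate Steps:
16*(23 + (-21 - 1*(-11))) = 16*(23 + (-21 + 11)) = 16*(23 - 10) = 16*13 = 208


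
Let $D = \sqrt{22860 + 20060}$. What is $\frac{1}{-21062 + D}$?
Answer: $- \frac{10531}{221782462} - \frac{\sqrt{10730}}{221782462} \approx -4.7951 \cdot 10^{-5}$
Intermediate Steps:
$D = 2 \sqrt{10730}$ ($D = \sqrt{42920} = 2 \sqrt{10730} \approx 207.17$)
$\frac{1}{-21062 + D} = \frac{1}{-21062 + 2 \sqrt{10730}}$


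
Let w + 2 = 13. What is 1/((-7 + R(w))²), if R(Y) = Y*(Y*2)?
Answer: 1/55225 ≈ 1.8108e-5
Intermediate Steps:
w = 11 (w = -2 + 13 = 11)
R(Y) = 2*Y² (R(Y) = Y*(2*Y) = 2*Y²)
1/((-7 + R(w))²) = 1/((-7 + 2*11²)²) = 1/((-7 + 2*121)²) = 1/((-7 + 242)²) = 1/(235²) = 1/55225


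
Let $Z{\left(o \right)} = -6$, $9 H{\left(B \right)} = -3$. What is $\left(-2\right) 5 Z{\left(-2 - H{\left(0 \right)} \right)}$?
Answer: $60$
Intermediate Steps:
$H{\left(B \right)} = - \frac{1}{3}$ ($H{\left(B \right)} = \frac{1}{9} \left(-3\right) = - \frac{1}{3}$)
$\left(-2\right) 5 Z{\left(-2 - H{\left(0 \right)} \right)} = \left(-2\right) 5 \left(-6\right) = \left(-10\right) \left(-6\right) = 60$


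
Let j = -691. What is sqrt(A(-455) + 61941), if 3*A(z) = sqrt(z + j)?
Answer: sqrt(557469 + 3*I*sqrt(1146))/3 ≈ 248.88 + 0.02267*I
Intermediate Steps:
A(z) = sqrt(-691 + z)/3 (A(z) = sqrt(z - 691)/3 = sqrt(-691 + z)/3)
sqrt(A(-455) + 61941) = sqrt(sqrt(-691 - 455)/3 + 61941) = sqrt(sqrt(-1146)/3 + 61941) = sqrt((I*sqrt(1146))/3 + 61941) = sqrt(I*sqrt(1146)/3 + 61941) = sqrt(61941 + I*sqrt(1146)/3)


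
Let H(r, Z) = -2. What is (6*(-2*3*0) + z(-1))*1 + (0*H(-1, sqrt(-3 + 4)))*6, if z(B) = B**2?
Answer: 1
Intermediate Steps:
(6*(-2*3*0) + z(-1))*1 + (0*H(-1, sqrt(-3 + 4)))*6 = (6*(-2*3*0) + (-1)**2)*1 + (0*(-2))*6 = (6*(-6*0) + 1)*1 + 0*6 = (6*0 + 1)*1 + 0 = (0 + 1)*1 + 0 = 1*1 + 0 = 1 + 0 = 1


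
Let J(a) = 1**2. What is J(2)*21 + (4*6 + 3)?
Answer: 48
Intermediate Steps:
J(a) = 1
J(2)*21 + (4*6 + 3) = 1*21 + (4*6 + 3) = 21 + (24 + 3) = 21 + 27 = 48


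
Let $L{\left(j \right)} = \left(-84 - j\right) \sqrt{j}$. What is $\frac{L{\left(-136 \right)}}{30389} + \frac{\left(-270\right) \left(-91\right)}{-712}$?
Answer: $- \frac{12285}{356} + \frac{104 i \sqrt{34}}{30389} \approx -34.508 + 0.019955 i$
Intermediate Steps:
$L{\left(j \right)} = \sqrt{j} \left(-84 - j\right)$
$\frac{L{\left(-136 \right)}}{30389} + \frac{\left(-270\right) \left(-91\right)}{-712} = \frac{\sqrt{-136} \left(-84 - -136\right)}{30389} + \frac{\left(-270\right) \left(-91\right)}{-712} = 2 i \sqrt{34} \left(-84 + 136\right) \frac{1}{30389} + 24570 \left(- \frac{1}{712}\right) = 2 i \sqrt{34} \cdot 52 \cdot \frac{1}{30389} - \frac{12285}{356} = 104 i \sqrt{34} \cdot \frac{1}{30389} - \frac{12285}{356} = \frac{104 i \sqrt{34}}{30389} - \frac{12285}{356} = - \frac{12285}{356} + \frac{104 i \sqrt{34}}{30389}$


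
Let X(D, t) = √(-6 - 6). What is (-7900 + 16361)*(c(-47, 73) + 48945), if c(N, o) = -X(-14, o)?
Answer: 414123645 - 16922*I*√3 ≈ 4.1412e+8 - 29310.0*I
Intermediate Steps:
X(D, t) = 2*I*√3 (X(D, t) = √(-12) = 2*I*√3)
c(N, o) = -2*I*√3
(-7900 + 16361)*(c(-47, 73) + 48945) = (-7900 + 16361)*(-2*I*√3 + 48945) = 8461*(48945 - 2*I*√3) = 414123645 - 16922*I*√3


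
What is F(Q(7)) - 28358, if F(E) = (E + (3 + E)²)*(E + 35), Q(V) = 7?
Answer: -23864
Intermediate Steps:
F(E) = (35 + E)*(E + (3 + E)²) (F(E) = (E + (3 + E)²)*(35 + E) = (35 + E)*(E + (3 + E)²))
F(Q(7)) - 28358 = (315 + 7³ + 42*7² + 254*7) - 28358 = (315 + 343 + 42*49 + 1778) - 28358 = (315 + 343 + 2058 + 1778) - 28358 = 4494 - 28358 = -23864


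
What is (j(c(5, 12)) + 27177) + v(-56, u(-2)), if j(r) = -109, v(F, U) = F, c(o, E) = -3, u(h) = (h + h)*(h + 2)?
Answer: 27012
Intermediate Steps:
u(h) = 2*h*(2 + h) (u(h) = (2*h)*(2 + h) = 2*h*(2 + h))
(j(c(5, 12)) + 27177) + v(-56, u(-2)) = (-109 + 27177) - 56 = 27068 - 56 = 27012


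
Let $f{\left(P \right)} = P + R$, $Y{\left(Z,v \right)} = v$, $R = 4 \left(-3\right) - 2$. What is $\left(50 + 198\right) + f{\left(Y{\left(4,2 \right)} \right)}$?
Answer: $236$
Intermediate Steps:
$R = -14$ ($R = -12 - 2 = -14$)
$f{\left(P \right)} = -14 + P$ ($f{\left(P \right)} = P - 14 = -14 + P$)
$\left(50 + 198\right) + f{\left(Y{\left(4,2 \right)} \right)} = \left(50 + 198\right) + \left(-14 + 2\right) = 248 - 12 = 236$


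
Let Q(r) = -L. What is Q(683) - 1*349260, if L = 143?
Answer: -349403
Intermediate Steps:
Q(r) = -143 (Q(r) = -1*143 = -143)
Q(683) - 1*349260 = -143 - 1*349260 = -143 - 349260 = -349403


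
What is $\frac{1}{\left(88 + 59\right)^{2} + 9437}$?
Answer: $\frac{1}{31046} \approx 3.221 \cdot 10^{-5}$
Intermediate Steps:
$\frac{1}{\left(88 + 59\right)^{2} + 9437} = \frac{1}{147^{2} + 9437} = \frac{1}{21609 + 9437} = \frac{1}{31046}$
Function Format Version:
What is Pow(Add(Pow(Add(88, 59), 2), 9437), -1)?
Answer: Rational(1, 31046) ≈ 3.2210e-5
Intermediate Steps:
Pow(Add(Pow(Add(88, 59), 2), 9437), -1) = Pow(Add(Pow(147, 2), 9437), -1) = Pow(Add(21609, 9437), -1) = Pow(31046, -1) = Rational(1, 31046)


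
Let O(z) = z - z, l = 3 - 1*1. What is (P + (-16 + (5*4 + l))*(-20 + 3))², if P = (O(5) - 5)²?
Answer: 5929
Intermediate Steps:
l = 2 (l = 3 - 1 = 2)
O(z) = 0
P = 25 (P = (0 - 5)² = (-5)² = 25)
(P + (-16 + (5*4 + l))*(-20 + 3))² = (25 + (-16 + (5*4 + 2))*(-20 + 3))² = (25 + (-16 + (20 + 2))*(-17))² = (25 + (-16 + 22)*(-17))² = (25 + 6*(-17))² = (25 - 102)² = (-77)² = 5929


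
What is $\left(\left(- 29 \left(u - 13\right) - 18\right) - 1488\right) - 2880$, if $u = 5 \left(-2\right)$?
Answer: $-3719$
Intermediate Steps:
$u = -10$
$\left(\left(- 29 \left(u - 13\right) - 18\right) - 1488\right) - 2880 = \left(\left(- 29 \left(-10 - 13\right) - 18\right) - 1488\right) - 2880 = \left(\left(\left(-29\right) \left(-23\right) - 18\right) - 1488\right) - 2880 = \left(\left(667 - 18\right) - 1488\right) - 2880 = \left(649 - 1488\right) - 2880 = -839 - 2880 = -3719$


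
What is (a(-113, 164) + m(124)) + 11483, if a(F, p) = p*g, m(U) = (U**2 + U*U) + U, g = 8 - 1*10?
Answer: 42031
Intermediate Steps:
g = -2 (g = 8 - 10 = -2)
m(U) = U + 2*U**2 (m(U) = (U**2 + U**2) + U = 2*U**2 + U = U + 2*U**2)
a(F, p) = -2*p (a(F, p) = p*(-2) = -2*p)
(a(-113, 164) + m(124)) + 11483 = (-2*164 + 124*(1 + 2*124)) + 11483 = (-328 + 124*(1 + 248)) + 11483 = (-328 + 124*249) + 11483 = (-328 + 30876) + 11483 = 30548 + 11483 = 42031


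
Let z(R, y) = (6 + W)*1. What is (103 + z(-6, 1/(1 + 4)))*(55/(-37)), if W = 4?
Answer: -6215/37 ≈ -167.97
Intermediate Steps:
z(R, y) = 10 (z(R, y) = (6 + 4)*1 = 10*1 = 10)
(103 + z(-6, 1/(1 + 4)))*(55/(-37)) = (103 + 10)*(55/(-37)) = 113*(55*(-1/37)) = 113*(-55/37) = -6215/37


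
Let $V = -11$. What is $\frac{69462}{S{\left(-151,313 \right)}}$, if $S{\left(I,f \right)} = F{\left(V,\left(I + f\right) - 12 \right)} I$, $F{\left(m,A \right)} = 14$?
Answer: $- \frac{34731}{1057} \approx -32.858$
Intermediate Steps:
$S{\left(I,f \right)} = 14 I$
$\frac{69462}{S{\left(-151,313 \right)}} = \frac{69462}{14 \left(-151\right)} = \frac{69462}{-2114} = 69462 \left(- \frac{1}{2114}\right) = - \frac{34731}{1057}$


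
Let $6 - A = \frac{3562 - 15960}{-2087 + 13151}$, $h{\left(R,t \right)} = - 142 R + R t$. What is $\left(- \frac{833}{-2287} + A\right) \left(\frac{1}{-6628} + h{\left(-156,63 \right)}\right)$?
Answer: $\frac{7735046754279683}{83855361552} \approx 92243.0$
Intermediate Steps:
$A = \frac{39391}{5532}$ ($A = 6 - \frac{3562 - 15960}{-2087 + 13151} = 6 - - \frac{12398}{11064} = 6 - \left(-12398\right) \frac{1}{11064} = 6 - - \frac{6199}{5532} = 6 + \frac{6199}{5532} = \frac{39391}{5532} \approx 7.1206$)
$\left(- \frac{833}{-2287} + A\right) \left(\frac{1}{-6628} + h{\left(-156,63 \right)}\right) = \left(- \frac{833}{-2287} + \frac{39391}{5532}\right) \left(\frac{1}{-6628} - 156 \left(-142 + 63\right)\right) = \left(\left(-833\right) \left(- \frac{1}{2287}\right) + \frac{39391}{5532}\right) \left(- \frac{1}{6628} - -12324\right) = \left(\frac{833}{2287} + \frac{39391}{5532}\right) \left(- \frac{1}{6628} + 12324\right) = \frac{94695373}{12651684} \cdot \frac{81683471}{6628} = \frac{7735046754279683}{83855361552}$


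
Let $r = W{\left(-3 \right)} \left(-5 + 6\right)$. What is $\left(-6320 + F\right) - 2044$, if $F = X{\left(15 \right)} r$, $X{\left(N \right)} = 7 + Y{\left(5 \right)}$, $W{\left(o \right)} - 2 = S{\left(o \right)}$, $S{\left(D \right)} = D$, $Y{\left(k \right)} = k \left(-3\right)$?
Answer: $-8356$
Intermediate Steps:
$Y{\left(k \right)} = - 3 k$
$W{\left(o \right)} = 2 + o$
$X{\left(N \right)} = -8$ ($X{\left(N \right)} = 7 - 15 = -8$)
$r = -1$ ($r = \left(2 - 3\right) \left(-5 + 6\right) = \left(-1\right) 1 = -1$)
$F = 8$ ($F = \left(-8\right) \left(-1\right) = 8$)
$\left(-6320 + F\right) - 2044 = \left(-6320 + 8\right) - 2044 = -6312 + \left(-8210 + 6166\right) = -6312 - 2044 = -8356$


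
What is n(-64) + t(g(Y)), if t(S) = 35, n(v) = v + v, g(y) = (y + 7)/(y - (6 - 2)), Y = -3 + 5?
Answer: -93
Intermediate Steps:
Y = 2
g(y) = (7 + y)/(-4 + y) (g(y) = (7 + y)/(y - 1*4) = (7 + y)/(y - 4) = (7 + y)/(-4 + y))
n(v) = 2*v
n(-64) + t(g(Y)) = 2*(-64) + 35 = -128 + 35 = -93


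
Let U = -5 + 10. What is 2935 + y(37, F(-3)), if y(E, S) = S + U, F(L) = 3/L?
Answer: 2939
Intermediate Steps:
U = 5
y(E, S) = 5 + S (y(E, S) = S + 5 = 5 + S)
2935 + y(37, F(-3)) = 2935 + (5 + 3/(-3)) = 2935 + (5 + 3*(-⅓)) = 2935 + (5 - 1) = 2935 + 4 = 2939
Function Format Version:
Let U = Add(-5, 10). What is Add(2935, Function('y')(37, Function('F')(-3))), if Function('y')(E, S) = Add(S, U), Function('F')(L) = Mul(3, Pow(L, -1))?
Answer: 2939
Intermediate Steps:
U = 5
Function('y')(E, S) = Add(5, S) (Function('y')(E, S) = Add(S, 5) = Add(5, S))
Add(2935, Function('y')(37, Function('F')(-3))) = Add(2935, Add(5, Mul(3, Pow(-3, -1)))) = Add(2935, Add(5, Mul(3, Rational(-1, 3)))) = Add(2935, Add(5, -1)) = Add(2935, 4) = 2939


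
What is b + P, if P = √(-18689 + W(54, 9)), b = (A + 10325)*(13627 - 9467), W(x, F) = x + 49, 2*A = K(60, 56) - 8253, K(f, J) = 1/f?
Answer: 77357384/3 + I*√18586 ≈ 2.5786e+7 + 136.33*I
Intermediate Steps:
A = -495179/120 (A = (1/60 - 8253)/2 = (½)*(-495179/60) = -495179/120 ≈ -4126.5)
W(x, F) = 49 + x
b = 77357384/3 (b = (-495179/120 + 10325)*(13627 - 9467) = (743821/120)*4160 = 77357384/3 ≈ 2.5786e+7)
P = I*√18586 (P = √(-18689 + (49 + 54)) = √(-18689 + 103) = √(-18586) = I*√18586 ≈ 136.33*I)
b + P = 77357384/3 + I*√18586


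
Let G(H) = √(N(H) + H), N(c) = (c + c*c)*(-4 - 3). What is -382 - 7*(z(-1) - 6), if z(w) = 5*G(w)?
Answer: -340 - 35*I ≈ -340.0 - 35.0*I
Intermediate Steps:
N(c) = -7*c - 7*c² (N(c) = (c + c²)*(-7) = -7*c - 7*c²)
G(H) = √(H - 7*H*(1 + H)) (G(H) = √(-7*H*(1 + H) + H) = √(H - 7*H*(1 + H)))
z(w) = 5*√(w*(-6 - 7*w))
-382 - 7*(z(-1) - 6) = -382 - 7*(5*√(-(-6 - 7*(-1))) - 6) = -382 - 7*(5*√(-(-6 + 7)) - 6) = -382 - 7*(5*√(-1*1) - 6) = -382 - 7*(5*√(-1) - 6) = -382 - 7*(5*I - 6) = -382 - 7*(-6 + 5*I) = -382 - (-42 + 35*I) = -382 + (42 - 35*I) = -340 - 35*I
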